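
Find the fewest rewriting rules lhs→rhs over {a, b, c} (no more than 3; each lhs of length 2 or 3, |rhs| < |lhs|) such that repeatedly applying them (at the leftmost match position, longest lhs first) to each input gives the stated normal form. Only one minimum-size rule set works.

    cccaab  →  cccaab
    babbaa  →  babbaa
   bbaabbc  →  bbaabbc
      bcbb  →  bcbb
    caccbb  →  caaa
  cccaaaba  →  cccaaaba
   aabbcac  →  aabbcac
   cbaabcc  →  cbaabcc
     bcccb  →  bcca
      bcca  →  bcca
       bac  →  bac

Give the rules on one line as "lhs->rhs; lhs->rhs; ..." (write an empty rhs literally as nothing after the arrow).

  | cccaab
  | babbaa
  | bbaabbc
  | bcbb

cab->aa; ccb->ca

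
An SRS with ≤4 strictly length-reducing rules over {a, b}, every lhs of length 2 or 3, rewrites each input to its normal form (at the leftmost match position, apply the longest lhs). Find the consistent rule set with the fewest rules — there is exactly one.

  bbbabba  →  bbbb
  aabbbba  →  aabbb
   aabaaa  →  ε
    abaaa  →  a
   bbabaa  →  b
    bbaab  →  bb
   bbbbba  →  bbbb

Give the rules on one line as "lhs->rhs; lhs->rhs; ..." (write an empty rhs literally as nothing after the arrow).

  | bbbabba => bbbbba => bbbb
  | aabbbba => aabbb
  | aabaaa => abaa => ba => ε
  | abaaa => baa => a

aba->b; ba->; bab->bb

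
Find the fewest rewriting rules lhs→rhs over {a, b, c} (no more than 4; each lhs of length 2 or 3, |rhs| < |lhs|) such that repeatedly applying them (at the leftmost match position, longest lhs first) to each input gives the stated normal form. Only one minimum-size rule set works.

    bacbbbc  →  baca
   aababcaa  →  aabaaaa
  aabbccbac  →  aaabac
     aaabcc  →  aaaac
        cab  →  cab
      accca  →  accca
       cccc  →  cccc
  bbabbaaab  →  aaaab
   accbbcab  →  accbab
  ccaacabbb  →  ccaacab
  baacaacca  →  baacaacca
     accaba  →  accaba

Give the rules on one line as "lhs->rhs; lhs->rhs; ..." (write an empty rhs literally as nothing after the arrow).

  | bacbbbc => bacbc => baca
  | aababcaa => aabaaaa
  | aabbccbac => aabcbac => aaabac
  | aaabcc => aaaac

bb->; bbc->b; bc->a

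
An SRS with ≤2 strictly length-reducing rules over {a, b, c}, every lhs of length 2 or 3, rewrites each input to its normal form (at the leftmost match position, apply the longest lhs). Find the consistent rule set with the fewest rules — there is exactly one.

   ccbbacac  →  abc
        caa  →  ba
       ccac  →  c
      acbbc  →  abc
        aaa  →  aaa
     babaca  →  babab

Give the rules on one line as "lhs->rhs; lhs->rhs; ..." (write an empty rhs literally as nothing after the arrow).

ca->b; cb->

  | ccbbacac => cbacac => acac => abc
  | caa => ba
  | ccac => cbc => c
  | acbbc => abc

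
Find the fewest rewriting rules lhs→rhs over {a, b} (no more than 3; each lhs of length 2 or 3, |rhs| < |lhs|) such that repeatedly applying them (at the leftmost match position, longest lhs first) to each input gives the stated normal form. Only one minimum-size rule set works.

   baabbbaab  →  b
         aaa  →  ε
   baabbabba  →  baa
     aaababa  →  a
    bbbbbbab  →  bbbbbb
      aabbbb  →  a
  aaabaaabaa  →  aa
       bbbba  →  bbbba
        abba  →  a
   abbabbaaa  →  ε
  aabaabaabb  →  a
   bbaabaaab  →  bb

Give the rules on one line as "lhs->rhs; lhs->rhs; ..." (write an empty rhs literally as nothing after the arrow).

aaa->ab; ab->; abb->ab

  | baabbbaab => baabbaab => baabaab => baaab => babb => bab => b
  | aaa => ab => ε
  | baabbabba => baababba => baabba => baaba => baa
  | aaababa => abbaba => ababa => aba => a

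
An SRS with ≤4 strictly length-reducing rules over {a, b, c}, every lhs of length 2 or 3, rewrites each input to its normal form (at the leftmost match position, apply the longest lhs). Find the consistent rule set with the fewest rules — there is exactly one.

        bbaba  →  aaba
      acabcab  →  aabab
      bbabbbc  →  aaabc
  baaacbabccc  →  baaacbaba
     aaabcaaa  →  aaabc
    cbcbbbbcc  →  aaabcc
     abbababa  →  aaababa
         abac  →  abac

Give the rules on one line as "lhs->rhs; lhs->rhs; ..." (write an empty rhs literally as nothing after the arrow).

  | bbaba => aaba
  | acabcab => acbcab => aabab
  | bbabbbc => aabbbc => aaabc
  | baaacbabccc => baaacbaba

bb->a; ca->c; cbc->ab; ccc->a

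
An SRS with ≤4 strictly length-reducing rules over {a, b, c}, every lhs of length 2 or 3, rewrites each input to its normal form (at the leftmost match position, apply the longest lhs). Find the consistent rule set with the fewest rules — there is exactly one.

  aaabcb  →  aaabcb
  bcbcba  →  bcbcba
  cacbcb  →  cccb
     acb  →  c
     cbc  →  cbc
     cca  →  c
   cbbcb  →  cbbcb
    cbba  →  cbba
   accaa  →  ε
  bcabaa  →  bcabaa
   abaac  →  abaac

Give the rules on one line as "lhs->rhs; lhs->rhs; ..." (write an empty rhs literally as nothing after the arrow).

aca->; acb->c; cca->c

  | aaabcb
  | bcbcba
  | cacbcb => cccb
  | acb => c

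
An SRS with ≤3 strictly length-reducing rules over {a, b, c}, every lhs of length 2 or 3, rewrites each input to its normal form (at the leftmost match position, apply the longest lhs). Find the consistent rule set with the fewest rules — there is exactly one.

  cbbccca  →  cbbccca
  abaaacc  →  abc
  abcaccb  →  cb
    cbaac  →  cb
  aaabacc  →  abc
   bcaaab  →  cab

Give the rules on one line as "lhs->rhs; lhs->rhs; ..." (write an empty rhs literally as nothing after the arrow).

  | cbbccca
  | abaaacc => abaacc => abacc => abc
  | abcaccb => acaccb => accb => cb
  | cbaac => cbac => cb

aa->a; ac->; bca->ca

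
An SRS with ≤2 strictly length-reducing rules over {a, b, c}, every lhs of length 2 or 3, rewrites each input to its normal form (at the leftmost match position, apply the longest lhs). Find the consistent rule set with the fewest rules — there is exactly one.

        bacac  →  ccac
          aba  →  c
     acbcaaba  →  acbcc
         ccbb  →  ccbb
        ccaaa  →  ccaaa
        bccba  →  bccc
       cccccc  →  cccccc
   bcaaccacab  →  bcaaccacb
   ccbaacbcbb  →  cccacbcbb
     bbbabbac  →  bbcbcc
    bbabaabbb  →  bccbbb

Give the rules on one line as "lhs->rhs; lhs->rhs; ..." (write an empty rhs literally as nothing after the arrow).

ab->b; ba->c

  | bacac => ccac
  | aba => ba => c
  | acbcaaba => acbcaba => acbcba => acbcc
  | ccbb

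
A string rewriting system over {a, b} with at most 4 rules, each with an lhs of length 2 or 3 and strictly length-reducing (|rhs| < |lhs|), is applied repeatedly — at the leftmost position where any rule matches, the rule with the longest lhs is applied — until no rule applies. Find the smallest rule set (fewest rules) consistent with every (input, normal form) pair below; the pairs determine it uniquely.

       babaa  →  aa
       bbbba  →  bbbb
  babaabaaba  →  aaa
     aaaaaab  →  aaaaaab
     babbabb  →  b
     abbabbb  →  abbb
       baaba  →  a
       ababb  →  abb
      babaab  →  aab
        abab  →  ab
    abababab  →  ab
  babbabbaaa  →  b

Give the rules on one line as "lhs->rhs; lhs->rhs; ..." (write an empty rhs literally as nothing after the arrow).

aba->a; ba->b; bab->

  | babaa => aa
  | bbbba => bbbb
  | babaabaaba => aabaaba => aaaba => aaa
  | aaaaaab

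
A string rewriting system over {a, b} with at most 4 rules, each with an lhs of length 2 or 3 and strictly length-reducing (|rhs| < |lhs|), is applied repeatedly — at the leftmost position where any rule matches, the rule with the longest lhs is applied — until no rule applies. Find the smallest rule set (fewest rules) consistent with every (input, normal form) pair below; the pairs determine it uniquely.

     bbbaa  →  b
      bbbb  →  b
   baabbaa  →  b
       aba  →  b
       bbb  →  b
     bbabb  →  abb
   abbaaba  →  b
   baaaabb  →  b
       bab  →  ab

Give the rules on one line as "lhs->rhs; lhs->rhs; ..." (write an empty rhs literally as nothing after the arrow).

  | bbbaa => aaaa => baa => aa => b
  | bbbb => aab => aa => b
  | baabbaa => aabbaa => aabaa => aaaa => baa => aa => b
  | aba => aa => b

aa->b; aab->aa; ba->a; bbb->aa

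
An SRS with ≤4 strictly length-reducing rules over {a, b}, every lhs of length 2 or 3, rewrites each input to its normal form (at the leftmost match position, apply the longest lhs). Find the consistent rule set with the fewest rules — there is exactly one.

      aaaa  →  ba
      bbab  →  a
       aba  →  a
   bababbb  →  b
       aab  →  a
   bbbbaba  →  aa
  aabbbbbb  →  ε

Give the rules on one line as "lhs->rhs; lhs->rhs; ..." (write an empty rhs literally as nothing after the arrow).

  | aaaa => ba
  | bbab => aab => a
  | aba => a
  | bababbb => babbb => bbb => b

aaa->b; ab->; bb->; bba->aa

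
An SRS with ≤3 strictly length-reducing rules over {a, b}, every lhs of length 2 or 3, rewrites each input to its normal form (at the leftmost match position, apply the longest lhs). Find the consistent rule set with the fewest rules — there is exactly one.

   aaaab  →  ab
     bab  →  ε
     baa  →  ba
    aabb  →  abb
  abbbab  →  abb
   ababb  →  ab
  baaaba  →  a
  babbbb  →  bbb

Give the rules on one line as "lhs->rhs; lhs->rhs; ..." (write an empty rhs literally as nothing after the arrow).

  | aaaab => aaab => aab => ab
  | bab => ε
  | baa => ba
  | aabb => abb

aa->a; bab->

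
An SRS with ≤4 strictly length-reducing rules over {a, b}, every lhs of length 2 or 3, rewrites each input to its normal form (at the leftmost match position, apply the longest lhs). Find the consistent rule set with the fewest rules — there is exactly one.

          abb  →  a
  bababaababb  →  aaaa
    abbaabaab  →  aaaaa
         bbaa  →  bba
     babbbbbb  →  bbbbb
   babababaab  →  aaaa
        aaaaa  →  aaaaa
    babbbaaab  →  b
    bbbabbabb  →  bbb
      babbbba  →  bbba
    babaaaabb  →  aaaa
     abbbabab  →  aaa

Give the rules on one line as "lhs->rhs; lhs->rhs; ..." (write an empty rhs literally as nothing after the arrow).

  | abb => ab => a
  | bababaababb => abaababb => aaababb => aaaabb => aaaab => aaaa
  | abbaabaab => abaabaab => aaabaab => aaaaab => aaaaa
  | bbaa => bba

ab->a; baa->ba; bab->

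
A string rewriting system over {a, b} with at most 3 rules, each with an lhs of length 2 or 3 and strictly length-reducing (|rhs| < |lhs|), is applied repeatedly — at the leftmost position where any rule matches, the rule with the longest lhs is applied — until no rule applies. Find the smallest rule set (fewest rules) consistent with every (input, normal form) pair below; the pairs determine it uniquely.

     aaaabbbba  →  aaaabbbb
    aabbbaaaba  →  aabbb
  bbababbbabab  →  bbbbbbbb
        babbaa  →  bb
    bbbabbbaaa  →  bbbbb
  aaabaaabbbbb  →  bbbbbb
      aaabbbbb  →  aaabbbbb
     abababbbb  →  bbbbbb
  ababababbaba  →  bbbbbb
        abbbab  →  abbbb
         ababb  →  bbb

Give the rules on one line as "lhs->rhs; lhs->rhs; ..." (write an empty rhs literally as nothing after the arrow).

  | aaaabbbba => aaaabbbb
  | aabbbaaaba => aabbaba => aabbba => aabbb
  | bbababbbabab => bbbabbbabab => bbbbbbabab => bbbbbbbab => bbbbbbbb
  | babbaa => bbbaa => bb

aba->b; ba->b; baa->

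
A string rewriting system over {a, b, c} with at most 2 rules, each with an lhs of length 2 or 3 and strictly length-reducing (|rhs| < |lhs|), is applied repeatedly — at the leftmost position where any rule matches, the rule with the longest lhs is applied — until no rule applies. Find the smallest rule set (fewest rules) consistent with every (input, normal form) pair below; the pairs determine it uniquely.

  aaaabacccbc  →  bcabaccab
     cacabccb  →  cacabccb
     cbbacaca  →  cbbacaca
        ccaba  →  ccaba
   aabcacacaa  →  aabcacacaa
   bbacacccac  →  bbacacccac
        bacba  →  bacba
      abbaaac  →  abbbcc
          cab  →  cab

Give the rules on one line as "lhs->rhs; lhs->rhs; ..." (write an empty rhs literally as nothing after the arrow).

aaa->bc; cbc->ab

  | aaaabacccbc => bcabacccbc => bcabaccab
  | cacabccb
  | cbbacaca
  | ccaba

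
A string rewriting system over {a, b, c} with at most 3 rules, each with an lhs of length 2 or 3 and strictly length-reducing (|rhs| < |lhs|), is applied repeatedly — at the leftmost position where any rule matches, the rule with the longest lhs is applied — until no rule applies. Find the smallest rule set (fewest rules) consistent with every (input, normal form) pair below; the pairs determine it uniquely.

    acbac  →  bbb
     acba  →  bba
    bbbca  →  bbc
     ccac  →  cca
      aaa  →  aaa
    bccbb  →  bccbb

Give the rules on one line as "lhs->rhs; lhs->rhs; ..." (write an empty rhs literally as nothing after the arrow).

  | acbac => bbac => bbb
  | acba => bba
  | bbbca => bbc
  | ccac => cca

ac->b; bca->c; cac->ca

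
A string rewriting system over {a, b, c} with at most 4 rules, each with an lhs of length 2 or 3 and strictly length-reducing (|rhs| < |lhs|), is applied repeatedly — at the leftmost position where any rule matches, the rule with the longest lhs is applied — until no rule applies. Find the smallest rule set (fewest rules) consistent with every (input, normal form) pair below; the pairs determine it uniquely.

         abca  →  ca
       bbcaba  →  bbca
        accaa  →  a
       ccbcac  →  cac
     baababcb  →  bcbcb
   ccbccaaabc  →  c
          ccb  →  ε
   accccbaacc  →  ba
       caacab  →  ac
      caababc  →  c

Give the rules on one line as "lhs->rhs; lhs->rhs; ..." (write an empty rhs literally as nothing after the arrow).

aa->c; ab->; acb->ba; cc->a

  | abca => ca
  | bbcaba => bbca
  | accaa => aaaa => caa => cc => a
  | ccbcac => abcac => cac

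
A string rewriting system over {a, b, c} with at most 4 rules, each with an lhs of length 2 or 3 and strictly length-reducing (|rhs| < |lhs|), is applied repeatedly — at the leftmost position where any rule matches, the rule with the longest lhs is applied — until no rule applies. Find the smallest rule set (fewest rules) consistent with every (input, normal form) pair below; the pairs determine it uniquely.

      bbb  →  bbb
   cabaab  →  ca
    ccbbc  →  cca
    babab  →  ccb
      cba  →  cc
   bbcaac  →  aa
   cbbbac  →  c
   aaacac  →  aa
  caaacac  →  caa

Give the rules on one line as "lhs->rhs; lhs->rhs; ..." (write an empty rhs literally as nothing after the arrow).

ab->; ac->; ba->c; bbc->a

  | bbb
  | cabaab => caab => ca
  | ccbbc => cca
  | babab => cbab => ccb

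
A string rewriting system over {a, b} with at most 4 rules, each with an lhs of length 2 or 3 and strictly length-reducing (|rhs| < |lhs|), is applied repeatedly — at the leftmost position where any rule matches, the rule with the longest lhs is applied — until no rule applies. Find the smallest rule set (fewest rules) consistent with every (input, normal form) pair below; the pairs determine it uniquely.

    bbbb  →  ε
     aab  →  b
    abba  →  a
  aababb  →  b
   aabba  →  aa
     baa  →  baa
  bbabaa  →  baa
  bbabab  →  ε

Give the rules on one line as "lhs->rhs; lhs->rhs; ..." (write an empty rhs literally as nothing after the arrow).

  | bbbb => bb => ε
  | aab => ab => b
  | abba => a
  | aababb => ababb => babb => b

ab->b; abb->; bb->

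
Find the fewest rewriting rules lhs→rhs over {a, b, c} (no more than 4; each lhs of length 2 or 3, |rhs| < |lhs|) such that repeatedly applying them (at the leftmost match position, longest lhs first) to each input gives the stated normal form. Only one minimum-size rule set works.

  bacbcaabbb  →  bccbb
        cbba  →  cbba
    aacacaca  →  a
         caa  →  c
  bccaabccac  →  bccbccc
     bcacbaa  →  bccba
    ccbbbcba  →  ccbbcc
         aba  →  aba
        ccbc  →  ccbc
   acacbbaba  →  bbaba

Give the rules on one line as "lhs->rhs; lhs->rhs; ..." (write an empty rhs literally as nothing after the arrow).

  | bacbcaabbb => bbcaabbb => bbcabbb => bbcbbb => bccbb
  | cbba
  | aacacaca => acacaca => acaca => aca => a
  | caa => ca => c

aa->a; ac->; bcb->cc; ca->c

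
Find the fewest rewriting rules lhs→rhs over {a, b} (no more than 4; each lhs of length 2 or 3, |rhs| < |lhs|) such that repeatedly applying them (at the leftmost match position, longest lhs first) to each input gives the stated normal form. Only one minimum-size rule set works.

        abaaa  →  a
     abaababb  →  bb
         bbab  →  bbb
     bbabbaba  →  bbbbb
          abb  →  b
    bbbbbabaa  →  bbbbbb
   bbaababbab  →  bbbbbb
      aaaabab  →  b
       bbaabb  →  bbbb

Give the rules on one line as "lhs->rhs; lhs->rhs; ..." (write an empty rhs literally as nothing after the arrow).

aa->; ab->; bba->bb

  | abaaa => aaa => a
  | abaababb => aababb => babb => bb
  | bbab => bbb
  | bbabbaba => bbbbaba => bbbbba => bbbbb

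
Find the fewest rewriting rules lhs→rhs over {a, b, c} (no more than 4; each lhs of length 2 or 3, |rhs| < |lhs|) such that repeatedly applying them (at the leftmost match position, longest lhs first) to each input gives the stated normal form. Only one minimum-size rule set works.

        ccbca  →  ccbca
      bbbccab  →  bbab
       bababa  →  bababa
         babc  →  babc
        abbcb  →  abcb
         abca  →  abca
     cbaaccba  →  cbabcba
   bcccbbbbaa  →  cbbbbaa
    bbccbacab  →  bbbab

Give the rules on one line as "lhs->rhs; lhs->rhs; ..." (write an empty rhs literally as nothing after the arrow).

  | ccbca
  | bbbccab => bbab
  | bababa
  | babc

abb->ab; ac->b; bcc->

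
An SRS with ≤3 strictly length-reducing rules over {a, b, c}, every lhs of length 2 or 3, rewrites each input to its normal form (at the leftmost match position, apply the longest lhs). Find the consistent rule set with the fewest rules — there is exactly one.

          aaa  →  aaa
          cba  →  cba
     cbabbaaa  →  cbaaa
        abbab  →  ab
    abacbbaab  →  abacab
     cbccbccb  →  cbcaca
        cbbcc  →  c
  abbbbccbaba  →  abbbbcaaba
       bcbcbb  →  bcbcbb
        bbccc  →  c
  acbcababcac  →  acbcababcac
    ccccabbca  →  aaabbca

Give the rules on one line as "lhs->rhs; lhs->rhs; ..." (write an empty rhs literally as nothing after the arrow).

  | aaa
  | cba
  | cbabbaaa => cbaaa
  | abbab => ab

bba->; cc->a; ccb->ca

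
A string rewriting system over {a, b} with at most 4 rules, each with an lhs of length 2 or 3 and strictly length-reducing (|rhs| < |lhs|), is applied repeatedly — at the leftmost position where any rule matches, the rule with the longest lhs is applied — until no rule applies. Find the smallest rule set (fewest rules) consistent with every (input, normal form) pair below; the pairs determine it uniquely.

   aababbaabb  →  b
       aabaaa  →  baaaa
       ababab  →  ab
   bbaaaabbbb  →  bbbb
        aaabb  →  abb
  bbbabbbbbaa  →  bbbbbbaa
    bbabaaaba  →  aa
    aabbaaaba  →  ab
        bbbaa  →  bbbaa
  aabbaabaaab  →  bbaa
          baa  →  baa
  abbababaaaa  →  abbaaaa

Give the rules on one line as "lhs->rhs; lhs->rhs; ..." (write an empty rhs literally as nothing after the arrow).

aab->ba; aba->ab; bab->

  | aababbaabb => baabbaabb => bbabaabb => baabb => bbab => b
  | aabaaa => baaaa
  | ababab => abbab => ab
  | bbaaaabbbb => bbaababbb => bbbaabbb => bbbbabb => bbbb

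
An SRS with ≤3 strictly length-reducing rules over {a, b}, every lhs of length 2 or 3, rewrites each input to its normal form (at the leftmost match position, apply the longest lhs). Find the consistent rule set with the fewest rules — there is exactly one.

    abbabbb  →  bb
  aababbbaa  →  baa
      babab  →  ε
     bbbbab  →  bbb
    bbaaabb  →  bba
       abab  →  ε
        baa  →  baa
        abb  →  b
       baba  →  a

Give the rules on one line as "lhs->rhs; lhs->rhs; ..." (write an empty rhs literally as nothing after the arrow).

ab->; bab->

  | abbabbb => babbb => bb
  | aababbbaa => aabbbaa => abbaa => baa
  | babab => ab => ε
  | bbbbab => bbb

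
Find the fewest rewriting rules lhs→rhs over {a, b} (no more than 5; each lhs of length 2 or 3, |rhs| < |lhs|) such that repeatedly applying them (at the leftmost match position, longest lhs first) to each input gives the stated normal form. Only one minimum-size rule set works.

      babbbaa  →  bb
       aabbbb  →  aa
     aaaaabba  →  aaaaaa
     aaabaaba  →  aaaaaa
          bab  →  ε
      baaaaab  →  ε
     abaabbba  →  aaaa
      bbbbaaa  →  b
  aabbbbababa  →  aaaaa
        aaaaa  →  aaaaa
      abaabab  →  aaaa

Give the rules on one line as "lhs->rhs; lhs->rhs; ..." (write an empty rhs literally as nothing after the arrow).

ab->a; ba->b; bab->; bbb->

  | babbbaa => bbaa => bba => bb
  | aabbbb => aabbb => aabb => aab => aa
  | aaaaabba => aaaaaba => aaaaaa
  | aaabaaba => aaaaaba => aaaaaa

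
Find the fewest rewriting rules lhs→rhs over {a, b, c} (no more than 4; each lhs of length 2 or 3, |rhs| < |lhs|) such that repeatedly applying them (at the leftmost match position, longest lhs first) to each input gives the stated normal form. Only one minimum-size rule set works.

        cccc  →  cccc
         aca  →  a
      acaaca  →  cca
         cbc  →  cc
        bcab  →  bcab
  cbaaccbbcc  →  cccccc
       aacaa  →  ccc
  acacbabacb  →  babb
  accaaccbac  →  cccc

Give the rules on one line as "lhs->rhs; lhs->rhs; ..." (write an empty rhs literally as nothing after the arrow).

  | cccc
  | aca => a
  | acaaca => aaca => cca
  | cbc => cc

aa->c; ac->; cb->c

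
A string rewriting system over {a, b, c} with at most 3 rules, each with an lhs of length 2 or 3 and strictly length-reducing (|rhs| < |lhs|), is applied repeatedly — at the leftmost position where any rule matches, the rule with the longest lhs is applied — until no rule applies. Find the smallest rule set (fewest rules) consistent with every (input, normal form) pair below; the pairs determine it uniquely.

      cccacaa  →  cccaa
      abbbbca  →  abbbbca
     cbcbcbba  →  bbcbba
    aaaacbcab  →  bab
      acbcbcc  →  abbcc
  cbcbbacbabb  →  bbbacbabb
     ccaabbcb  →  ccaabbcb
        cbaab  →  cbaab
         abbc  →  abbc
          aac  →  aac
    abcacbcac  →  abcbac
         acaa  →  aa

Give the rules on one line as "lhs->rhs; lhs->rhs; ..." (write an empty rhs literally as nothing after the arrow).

  | cccacaa => cccaa
  | abbbbca
  | cbcbcbba => bbcbba
  | aaaacbcab => aaaabab => aaabab => aabab => abab => bab

aba->ba; aca->a; cbc->b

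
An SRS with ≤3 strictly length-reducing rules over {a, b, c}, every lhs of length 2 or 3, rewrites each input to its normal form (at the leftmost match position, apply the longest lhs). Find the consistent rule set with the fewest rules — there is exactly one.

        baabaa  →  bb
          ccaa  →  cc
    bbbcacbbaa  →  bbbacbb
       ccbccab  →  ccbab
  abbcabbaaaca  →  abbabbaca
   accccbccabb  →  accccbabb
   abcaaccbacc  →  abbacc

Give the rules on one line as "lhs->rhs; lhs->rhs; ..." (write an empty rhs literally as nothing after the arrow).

  | baabaa => bbaa => bb
  | ccaa => cc
  | bbbcacbbaa => bbbacbbaa => bbbacbb
  | ccbccab => ccbcab => ccbab

aa->; bc->b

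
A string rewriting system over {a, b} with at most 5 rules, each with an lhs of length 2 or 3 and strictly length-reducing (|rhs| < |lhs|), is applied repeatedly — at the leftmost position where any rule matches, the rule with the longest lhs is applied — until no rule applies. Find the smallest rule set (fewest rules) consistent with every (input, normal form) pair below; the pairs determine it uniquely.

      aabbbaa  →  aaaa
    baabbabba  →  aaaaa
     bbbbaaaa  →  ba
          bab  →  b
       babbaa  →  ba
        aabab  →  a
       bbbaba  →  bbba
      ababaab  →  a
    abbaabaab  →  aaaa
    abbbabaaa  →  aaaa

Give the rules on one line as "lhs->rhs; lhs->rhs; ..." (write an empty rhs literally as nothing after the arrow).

  | aabbbaa => aaabaa => aaaa
  | baabbabba => abbabba => aaabba => aaaaa
  | bbbbaaaa => bbbaaa => bbaa => ba
  | bab => b

ab->; abb->aa; baa->a; bab->b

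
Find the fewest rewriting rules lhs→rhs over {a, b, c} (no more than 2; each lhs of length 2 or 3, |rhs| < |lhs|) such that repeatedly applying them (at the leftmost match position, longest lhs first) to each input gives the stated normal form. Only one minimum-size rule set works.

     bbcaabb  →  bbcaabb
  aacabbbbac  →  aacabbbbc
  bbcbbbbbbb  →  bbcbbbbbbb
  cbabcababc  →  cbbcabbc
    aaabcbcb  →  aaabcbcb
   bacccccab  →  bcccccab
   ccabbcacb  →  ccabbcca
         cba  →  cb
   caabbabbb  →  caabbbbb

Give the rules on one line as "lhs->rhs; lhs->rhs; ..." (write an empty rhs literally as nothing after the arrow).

  | bbcaabb
  | aacabbbbac => aacabbbbc
  | bbcbbbbbbb
  | cbabcababc => cbbcababc => cbbcabbc

acb->ca; ba->b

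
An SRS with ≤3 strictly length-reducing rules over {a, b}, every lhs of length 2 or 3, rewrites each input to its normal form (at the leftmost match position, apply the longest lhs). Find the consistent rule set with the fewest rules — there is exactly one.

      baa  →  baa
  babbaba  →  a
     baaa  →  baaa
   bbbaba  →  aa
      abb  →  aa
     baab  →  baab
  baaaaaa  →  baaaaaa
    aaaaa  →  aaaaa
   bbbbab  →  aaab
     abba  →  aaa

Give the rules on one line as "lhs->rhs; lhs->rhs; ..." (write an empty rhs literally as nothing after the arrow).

  | baa
  | babbaba => baba => a
  | baaa
  | bbbaba => ababa => aa

bab->; bb->a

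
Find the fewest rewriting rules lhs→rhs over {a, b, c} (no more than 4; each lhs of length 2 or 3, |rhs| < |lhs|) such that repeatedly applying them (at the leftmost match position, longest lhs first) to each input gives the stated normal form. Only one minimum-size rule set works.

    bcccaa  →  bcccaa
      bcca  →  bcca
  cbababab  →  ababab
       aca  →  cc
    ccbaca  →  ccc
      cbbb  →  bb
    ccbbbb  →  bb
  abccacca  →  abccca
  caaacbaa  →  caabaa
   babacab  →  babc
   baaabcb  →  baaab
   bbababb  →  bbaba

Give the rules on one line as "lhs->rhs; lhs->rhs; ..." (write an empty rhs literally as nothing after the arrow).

  | bcccaa
  | bcca
  | cbababab => ababab
  | aca => cc

abb->a; ac->; aca->cc; cb->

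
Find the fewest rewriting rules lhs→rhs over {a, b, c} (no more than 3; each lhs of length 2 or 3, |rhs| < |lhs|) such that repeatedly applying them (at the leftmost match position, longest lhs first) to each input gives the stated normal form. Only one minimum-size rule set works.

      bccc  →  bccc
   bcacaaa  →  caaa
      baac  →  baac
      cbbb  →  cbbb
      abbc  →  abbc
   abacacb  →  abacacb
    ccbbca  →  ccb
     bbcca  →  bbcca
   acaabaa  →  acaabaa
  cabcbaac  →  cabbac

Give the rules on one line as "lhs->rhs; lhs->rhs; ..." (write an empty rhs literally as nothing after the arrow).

bca->; cba->b

  | bccc
  | bcacaaa => caaa
  | baac
  | cbbb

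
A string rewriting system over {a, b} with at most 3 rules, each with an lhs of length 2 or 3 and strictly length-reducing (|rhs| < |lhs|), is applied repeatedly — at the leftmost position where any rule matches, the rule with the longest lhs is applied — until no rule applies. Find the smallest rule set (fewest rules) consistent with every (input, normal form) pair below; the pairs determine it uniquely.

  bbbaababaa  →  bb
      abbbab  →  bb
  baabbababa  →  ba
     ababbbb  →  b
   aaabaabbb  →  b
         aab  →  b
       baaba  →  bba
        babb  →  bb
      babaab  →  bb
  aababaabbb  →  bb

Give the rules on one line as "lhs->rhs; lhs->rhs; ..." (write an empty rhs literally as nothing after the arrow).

  | bbbaababaa => baababaa => bbabaa => bbaa => bb
  | abbbab => bbab => bb
  | baabbababa => bbbababa => bababa => baba => ba
  | ababbbb => abbbb => bbb => b

aa->; ab->; bbb->b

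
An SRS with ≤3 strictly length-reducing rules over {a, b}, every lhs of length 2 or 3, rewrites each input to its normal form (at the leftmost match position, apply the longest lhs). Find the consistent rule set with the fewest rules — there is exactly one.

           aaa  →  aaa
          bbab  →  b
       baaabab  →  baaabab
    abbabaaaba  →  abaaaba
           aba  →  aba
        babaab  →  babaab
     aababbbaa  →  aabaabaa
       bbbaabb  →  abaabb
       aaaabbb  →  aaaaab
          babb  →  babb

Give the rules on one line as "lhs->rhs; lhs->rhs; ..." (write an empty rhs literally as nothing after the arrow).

  | aaa
  | bbab => b
  | baaabab
  | abbabaaaba => abaaaba

bba->; bbb->ab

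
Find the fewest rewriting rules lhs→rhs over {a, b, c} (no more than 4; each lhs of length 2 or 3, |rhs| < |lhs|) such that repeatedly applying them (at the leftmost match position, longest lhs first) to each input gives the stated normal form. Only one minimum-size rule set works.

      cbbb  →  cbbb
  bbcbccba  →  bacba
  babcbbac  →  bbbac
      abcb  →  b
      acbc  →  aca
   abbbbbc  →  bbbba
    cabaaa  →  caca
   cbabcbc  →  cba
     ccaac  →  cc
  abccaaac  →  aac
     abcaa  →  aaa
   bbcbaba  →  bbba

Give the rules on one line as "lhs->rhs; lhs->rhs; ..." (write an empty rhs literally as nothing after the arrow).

  | cbbb
  | bbcbccba => babccba => bbccba => bacba
  | babcbbac => bbcbbac => babbac => bbbac
  | abcb => bcb => ab => b

ab->b; baa->ac; bc->a; caa->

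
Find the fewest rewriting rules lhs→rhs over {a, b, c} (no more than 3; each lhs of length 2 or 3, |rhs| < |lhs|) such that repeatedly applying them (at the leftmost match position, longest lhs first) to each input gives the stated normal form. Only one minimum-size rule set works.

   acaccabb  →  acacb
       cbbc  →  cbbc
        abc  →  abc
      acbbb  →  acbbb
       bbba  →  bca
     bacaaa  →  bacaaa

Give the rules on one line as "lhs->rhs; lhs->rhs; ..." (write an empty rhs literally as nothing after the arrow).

bba->ca; cab->

  | acaccabb => acacb
  | cbbc
  | abc
  | acbbb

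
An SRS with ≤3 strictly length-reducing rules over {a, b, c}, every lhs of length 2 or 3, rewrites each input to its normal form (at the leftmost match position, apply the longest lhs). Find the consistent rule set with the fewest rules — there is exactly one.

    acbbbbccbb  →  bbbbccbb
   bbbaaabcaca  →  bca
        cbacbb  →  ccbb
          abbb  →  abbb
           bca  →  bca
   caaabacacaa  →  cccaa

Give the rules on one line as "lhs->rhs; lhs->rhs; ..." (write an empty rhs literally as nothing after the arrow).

  | acbbbbccbb => bbbbccbb
  | bbbaaabcaca => bbaabcaca => babcaca => bcaca => bca
  | cbacbb => ccbb
  | abbb

aaa->c; ac->; ba->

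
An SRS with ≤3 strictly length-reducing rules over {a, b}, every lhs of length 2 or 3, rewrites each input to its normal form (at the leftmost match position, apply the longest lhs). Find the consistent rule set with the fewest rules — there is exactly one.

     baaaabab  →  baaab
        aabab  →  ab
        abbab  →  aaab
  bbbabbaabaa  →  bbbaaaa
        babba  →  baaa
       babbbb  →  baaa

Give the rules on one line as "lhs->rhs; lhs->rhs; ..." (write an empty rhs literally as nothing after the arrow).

  | baaaabab => baaab
  | aabab => ab
  | abbab => aaab
  | bbbabbaabaa => bbbaaaabaa => bbbaaaa

aba->; abb->aa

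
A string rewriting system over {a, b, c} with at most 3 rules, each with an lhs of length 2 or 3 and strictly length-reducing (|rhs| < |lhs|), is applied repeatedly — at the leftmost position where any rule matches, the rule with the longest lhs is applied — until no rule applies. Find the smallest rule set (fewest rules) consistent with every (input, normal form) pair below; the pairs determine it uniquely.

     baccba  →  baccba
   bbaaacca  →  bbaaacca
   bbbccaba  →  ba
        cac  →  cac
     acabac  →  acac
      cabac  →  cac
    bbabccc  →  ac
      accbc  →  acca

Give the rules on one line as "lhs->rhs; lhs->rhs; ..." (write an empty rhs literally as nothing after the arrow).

  | baccba
  | bbaaacca
  | bbbccaba => bbcaba => baba => ba
  | cac

ab->; bbc->b; bc->a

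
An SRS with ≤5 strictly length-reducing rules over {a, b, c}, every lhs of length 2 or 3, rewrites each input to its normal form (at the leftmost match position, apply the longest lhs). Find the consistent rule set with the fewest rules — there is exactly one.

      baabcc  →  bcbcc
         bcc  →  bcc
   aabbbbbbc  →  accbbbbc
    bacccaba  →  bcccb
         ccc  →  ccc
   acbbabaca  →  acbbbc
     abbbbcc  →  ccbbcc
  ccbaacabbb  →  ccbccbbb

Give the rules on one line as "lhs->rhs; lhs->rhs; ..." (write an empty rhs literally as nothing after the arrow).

abb->cc; ba->b; baa->bc; ca->c

  | baabcc => bcbcc
  | bcc
  | aabbbbbbc => accbbbbc
  | bacccaba => bcccaba => bcccba => bcccb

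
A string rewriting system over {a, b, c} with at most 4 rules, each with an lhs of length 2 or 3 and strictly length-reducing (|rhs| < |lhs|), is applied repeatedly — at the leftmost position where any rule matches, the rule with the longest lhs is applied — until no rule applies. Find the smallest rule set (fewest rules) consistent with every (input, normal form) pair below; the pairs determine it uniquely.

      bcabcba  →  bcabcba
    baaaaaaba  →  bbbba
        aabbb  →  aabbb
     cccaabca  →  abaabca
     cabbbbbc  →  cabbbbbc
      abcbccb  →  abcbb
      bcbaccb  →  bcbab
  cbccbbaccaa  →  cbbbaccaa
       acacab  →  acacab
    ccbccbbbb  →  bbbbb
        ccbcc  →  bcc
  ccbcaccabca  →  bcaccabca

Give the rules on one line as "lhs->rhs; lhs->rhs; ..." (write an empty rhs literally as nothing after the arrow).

aaa->b; ccb->b; ccc->ab

  | bcabcba
  | baaaaaaba => bbaaaba => bbbba
  | aabbb
  | cccaabca => abaabca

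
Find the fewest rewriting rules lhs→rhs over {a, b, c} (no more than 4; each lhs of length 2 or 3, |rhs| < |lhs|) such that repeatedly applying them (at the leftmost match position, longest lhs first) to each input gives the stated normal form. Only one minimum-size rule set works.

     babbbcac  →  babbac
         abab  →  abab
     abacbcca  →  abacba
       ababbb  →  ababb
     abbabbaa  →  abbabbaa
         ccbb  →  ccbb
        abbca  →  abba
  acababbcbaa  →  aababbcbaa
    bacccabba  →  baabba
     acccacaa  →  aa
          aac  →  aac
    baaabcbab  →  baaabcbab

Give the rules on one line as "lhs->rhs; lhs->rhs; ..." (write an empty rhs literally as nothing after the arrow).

bbb->bb; ca->a; caa->

  | babbbcac => babbcac => babbac
  | abab
  | abacbcca => abacbca => abacba
  | ababbb => ababb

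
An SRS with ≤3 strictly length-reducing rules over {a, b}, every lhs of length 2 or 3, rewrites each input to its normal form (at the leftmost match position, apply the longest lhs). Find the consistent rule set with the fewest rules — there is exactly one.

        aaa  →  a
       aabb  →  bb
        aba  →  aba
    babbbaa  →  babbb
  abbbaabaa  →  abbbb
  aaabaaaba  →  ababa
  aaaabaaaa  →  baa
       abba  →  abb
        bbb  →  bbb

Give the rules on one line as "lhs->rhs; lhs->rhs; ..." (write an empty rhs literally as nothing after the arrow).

  | aaa => a
  | aabb => bb
  | aba
  | babbbaa => babbba => babbb

aaa->a; aab->b; bba->bb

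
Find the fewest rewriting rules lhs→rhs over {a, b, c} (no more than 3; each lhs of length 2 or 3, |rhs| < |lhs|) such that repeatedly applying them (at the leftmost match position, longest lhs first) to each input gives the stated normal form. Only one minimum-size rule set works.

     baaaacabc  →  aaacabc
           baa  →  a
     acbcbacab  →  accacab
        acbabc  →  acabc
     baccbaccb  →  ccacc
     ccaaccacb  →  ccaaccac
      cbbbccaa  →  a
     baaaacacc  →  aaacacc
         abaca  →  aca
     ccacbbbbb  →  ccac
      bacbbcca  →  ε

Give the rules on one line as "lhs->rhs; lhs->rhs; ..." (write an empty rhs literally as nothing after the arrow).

  | baaaacabc => aaacabc
  | baa => a
  | acbcbacab => accbacab => accacab
  | acbabc => acabc

ba->; cb->c; ccc->b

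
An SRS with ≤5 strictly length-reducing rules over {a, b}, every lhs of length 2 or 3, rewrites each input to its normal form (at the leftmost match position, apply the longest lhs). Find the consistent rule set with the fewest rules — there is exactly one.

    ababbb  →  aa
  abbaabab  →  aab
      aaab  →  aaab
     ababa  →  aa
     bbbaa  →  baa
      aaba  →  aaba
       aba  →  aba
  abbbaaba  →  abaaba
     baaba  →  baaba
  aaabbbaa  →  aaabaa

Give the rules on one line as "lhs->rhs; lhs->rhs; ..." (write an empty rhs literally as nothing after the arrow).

bab->; bb->a; bba->b; bbb->b

  | ababbb => abb => aa
  | abbaabab => ababab => aab
  | aaab
  | ababa => aa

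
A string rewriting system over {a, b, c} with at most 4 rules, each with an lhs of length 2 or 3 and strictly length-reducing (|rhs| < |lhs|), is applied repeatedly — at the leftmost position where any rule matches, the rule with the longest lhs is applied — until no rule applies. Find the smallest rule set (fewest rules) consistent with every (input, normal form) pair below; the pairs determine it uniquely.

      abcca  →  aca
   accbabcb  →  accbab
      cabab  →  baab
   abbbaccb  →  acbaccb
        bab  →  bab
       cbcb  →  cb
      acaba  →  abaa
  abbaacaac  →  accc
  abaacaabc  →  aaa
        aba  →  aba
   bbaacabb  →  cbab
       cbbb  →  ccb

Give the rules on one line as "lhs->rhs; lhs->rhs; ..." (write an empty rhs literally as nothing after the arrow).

  | abcca => aca
  | accbabcb => accbab
  | cabab => baab
  | abbbaccb => acbaccb

aac->c; bb->c; bc->; cab->ba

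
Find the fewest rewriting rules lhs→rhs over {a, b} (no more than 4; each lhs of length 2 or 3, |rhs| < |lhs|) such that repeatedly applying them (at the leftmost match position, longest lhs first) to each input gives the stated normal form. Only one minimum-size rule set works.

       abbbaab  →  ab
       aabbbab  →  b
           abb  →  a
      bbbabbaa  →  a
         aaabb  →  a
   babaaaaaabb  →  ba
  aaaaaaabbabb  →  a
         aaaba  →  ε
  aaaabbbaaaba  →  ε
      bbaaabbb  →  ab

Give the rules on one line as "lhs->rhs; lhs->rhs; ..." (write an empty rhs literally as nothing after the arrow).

  | abbbaab => aabaab => abaab => ab
  | aabbbab => abbbab => aabab => abab => b
  | abb => aa => a
  | bbbabbaa => ababbaa => bbaa => aaa => aa => a

aa->a; aba->; bb->a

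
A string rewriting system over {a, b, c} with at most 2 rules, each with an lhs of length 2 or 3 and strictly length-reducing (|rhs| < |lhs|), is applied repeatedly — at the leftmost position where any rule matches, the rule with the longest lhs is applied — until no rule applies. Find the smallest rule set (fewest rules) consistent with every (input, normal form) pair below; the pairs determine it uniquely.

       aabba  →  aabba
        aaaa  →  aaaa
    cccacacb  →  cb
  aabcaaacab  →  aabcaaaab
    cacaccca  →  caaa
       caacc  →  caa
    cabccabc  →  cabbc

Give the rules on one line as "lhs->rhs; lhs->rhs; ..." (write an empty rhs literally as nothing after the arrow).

  | aabba
  | aaaa
  | cccacacb => ccacb => cb
  | aabcaaacab => aabcaaaab

ac->a; cca->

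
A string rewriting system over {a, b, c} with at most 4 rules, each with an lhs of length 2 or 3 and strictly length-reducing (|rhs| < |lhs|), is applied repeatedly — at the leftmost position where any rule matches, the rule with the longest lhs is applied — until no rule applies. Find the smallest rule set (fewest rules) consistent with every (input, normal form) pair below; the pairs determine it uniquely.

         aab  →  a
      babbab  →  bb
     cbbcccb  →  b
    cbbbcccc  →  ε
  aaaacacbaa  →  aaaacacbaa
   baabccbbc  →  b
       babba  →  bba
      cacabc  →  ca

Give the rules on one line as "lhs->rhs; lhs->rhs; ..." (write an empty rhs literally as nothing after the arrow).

ab->; bc->; cc->

  | aab => a
  | babbab => bbab => bb
  | cbbcccb => cbccb => ccb => b
  | cbbbcccc => cbbccc => cbcc => cc => ε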